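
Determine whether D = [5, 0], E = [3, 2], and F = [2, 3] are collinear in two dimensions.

DE = (-2, 2), DF = (-3, 3).
det[DE; DF] = (-2)(3) − (2)(-3) = 0.
The determinant is zero, so the points are collinear.

Yes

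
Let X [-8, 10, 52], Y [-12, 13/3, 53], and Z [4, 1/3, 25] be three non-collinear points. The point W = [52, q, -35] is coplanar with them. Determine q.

The plane through X, Y, Z has equation (488/3)x − 96y + (320/3)z = 9856/3.
Substituting W: (-96)q + (14176/3) = 9856/3, so q = 15.

15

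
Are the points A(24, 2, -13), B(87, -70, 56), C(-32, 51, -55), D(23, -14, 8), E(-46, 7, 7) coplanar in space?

Yes

The plane through A, B, C has normal n = AB × AC = (-357, -1218, -945) and equation n·P = 1281.
Checking the remaining points: n·D = 1281, n·E = 1281.
All equal 1281, so all 5 points lie in one plane.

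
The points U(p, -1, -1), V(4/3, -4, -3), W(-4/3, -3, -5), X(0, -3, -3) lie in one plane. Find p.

-4/3

Coplanarity ⇔ det[UV; UW; UX] = 0.
Expanding, this is linear in p: (-2)p + (-8/3) = 0.
So p = -4/3.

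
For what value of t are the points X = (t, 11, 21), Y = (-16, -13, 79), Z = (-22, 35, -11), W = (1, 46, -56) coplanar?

-6

Coplanarity ⇔ det[XY; XZ; XW] = 0.
Expanding, this is linear in t: (1170)t + (7020) = 0.
So t = -6.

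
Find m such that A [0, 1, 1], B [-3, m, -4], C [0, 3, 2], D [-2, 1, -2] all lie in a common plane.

Normal to plane ACD: n = (-6, -2, 4); plane equation n·P = 2.
Requiring n·B = 2: (-2)m + (2) = 2.
So m = 0.

0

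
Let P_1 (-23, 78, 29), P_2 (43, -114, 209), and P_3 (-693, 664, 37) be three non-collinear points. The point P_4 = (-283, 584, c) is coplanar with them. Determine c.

-343

Coplanarity requires P_1P_2 · (P_1P_3 × P_1P_4) = 0.
P_1P_2 = (66, -192, 180), P_1P_3 = (-670, 586, 8); the triple product is linear in c with coefficient -89964 and constant term -30857652.
Setting it to zero: c = -343.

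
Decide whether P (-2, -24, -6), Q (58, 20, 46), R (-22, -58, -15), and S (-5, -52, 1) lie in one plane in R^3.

No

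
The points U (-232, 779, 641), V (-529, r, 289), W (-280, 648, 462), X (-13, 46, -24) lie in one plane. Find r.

Coplanarity ⇔ det[UV; UW; UX] = 0.
Expanding, this is linear in r: (-71121)r + (46015287) = 0.
So r = 647.

647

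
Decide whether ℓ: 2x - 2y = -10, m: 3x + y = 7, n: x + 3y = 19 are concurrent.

Intersecting ℓ and m: solving the 2×2 system gives (x, y) = (1/2, 11/2).
Substitute into n: (1)(1/2) + (3)(11/2) = 17.
But n requires 19 ≠ 17, so the three lines have no common point.

No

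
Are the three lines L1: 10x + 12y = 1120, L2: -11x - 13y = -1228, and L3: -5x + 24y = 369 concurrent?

Intersecting L1 and L2: solving the 2×2 system gives (x, y) = (88, 20).
Substitute into L3: (-5)(88) + (24)(20) = 40.
But L3 requires 369 ≠ 40, so the three lines have no common point.

No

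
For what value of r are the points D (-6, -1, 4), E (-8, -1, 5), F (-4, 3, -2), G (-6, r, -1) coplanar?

3

Normal to plane DEF: n = (-4, -10, -8); plane equation n·P = 2.
Requiring n·G = 2: (-10)r + (32) = 2.
So r = 3.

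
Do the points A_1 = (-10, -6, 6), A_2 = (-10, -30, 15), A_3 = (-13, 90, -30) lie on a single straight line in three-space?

A_1A_2 = (0, -24, 9), A_1A_3 = (-3, 96, -36).
A_1A_2 × A_1A_3 = (0, -27, -72).
The cross product is nonzero, so the points do not lie on one line.

No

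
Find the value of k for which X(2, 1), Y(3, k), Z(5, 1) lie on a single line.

1

The three points are collinear iff det[XY; XZ] = 0.
This determinant is linear in k: (-3)k + (3) = 0, so k = 1.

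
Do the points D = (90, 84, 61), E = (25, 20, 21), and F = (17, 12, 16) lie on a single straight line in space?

No

DE = (-65, -64, -40), DF = (-73, -72, -45).
Comparing components 3 and 1: (-40)(-73) − (-65)(-45) = -5 ≠ 0, so DE and DF are not parallel and the points are not collinear.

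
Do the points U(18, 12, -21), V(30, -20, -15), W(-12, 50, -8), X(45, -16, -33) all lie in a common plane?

No

The four points are coplanar iff the 3×3 determinant with rows UV, UW, UX is zero.
Rows: (12, -32, 6), (-30, 38, 13), (27, -28, -12).
Expanding along the first row: (12)(-92) − (-32)(9) + (6)(-186) = -1932.
Nonzero ⇒ not coplanar.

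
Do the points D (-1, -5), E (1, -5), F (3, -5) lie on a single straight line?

Yes

DE = (2, 0), DF = (4, 0).
det[DE; DF] = (2)(0) − (0)(4) = 0.
The determinant is zero, so the points are collinear.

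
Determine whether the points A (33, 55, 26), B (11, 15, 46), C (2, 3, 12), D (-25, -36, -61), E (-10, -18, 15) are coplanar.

The plane through A, B, C has normal n = AB × AC = (1600, -928, -96) and equation n·P = -736.
Checking the remaining points: n·D = -736, n·E = -736.
All equal -736, so all 5 points lie in one plane.

Yes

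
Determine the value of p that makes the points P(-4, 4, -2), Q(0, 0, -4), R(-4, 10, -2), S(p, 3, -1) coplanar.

-6

Coplanarity ⇔ det[PQ; PR; PS] = 0.
Expanding, this is linear in p: (12)p + (72) = 0.
So p = -6.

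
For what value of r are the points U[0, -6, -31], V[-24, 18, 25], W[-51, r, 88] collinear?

Collinearity requires UV × UW = 0; each component is linear in r.
The x-component gives (-56)r + (2520) = 0, so r = 45.
The remaining components then also vanish.

45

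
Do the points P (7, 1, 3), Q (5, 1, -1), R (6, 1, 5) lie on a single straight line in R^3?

No

PQ = (-2, 0, -4), PR = (-1, 0, 2).
PQ × PR = (0, 8, 0).
The cross product is nonzero, so the points do not lie on one line.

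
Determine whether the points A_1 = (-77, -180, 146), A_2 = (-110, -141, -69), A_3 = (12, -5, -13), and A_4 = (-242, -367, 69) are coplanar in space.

No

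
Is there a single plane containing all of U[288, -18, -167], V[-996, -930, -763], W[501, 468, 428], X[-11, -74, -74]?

Yes

A normal to the plane through U, V, W is n = UV × UW = (-252984, 637032, -429768).
The plane has equation n·P = -12554712. For X: n·X = -12554712.
Equal, so X lies in the plane and all four are coplanar.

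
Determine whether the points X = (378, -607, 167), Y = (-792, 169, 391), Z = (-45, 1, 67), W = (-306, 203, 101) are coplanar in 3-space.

Yes

The four points are coplanar iff the 3×3 determinant with rows XY, XZ, XW is zero.
Rows: (-1170, 776, 224), (-423, 608, -100), (-684, 810, -66).
Expanding along the first row: (-1170)(40872) − (776)(-40482) + (224)(73242) = 0.
Zero determinant ⇒ coplanar.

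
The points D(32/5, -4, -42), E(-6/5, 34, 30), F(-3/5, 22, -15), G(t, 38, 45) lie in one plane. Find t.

-7/5

The points are coplanar iff DE · (DF × DG) = 0.
Expanding, this is linear in t: (-846)t + (-5922/5) = 0.
So t = -7/5.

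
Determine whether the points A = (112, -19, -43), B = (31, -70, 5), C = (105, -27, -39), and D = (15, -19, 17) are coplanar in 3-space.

The four points are coplanar iff the 3×3 determinant with rows AB, AC, AD is zero.
Rows: (-81, -51, 48), (-7, -8, 4), (-97, 0, 60).
Expanding along the first row: (-81)(-480) − (-51)(-32) + (48)(-776) = 0.
Zero determinant ⇒ coplanar.

Yes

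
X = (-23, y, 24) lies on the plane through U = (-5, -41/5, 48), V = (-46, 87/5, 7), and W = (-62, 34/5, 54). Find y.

5

A normal to the plane is n = UV × UW = (3843/5, 2583, 4221/5).
X lies in the plane iff n · UX = 0.
This gives (2583)y + (-12915) = 0, so y = 5.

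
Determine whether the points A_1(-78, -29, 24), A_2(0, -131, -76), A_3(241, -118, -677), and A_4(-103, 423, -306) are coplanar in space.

With A_1 as base: A_1A_2 = (78, -102, -100), A_1A_3 = (319, -89, -701), A_1A_4 = (-25, 452, -330).
A_1A_3 × A_1A_4 = (346222, 122795, 141963).
A_1A_2 · (A_1A_3 × A_1A_4) = 283926.
Since 283926 ≠ 0, the four points are not coplanar.

No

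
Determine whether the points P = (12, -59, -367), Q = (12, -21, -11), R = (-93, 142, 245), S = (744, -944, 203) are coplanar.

Yes

A normal to the plane through P, Q, R is n = PQ × PR = (-48300, -37380, 3990).
The plane has equation n·X = 161490. For S: n·S = 161490.
Equal, so S lies in the plane and all four are coplanar.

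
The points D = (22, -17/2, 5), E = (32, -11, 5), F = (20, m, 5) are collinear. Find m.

-8

Direction DE = (10, -5/2, 0). From the x-coordinate of F, the parameter along the line is τ = (20 − 22)/10 = -1/5.
Then m = (-17/2) + (-1/5)·(-5/2) = -8.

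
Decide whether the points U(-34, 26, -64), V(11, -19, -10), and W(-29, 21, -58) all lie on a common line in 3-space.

UV = (45, -45, 54), UW = (5, -5, 6).
UV × UW = (0, 0, 0).
The cross product vanishes, so the three points are collinear.

Yes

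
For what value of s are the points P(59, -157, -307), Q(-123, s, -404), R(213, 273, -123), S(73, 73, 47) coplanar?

Normal to plane PRS: n = (109900, -51940, 29400); plane equation n·X = 5612880.
Requiring n·Q = 5612880: (-51940)s + (-25395300) = 5612880.
So s = -597.

-597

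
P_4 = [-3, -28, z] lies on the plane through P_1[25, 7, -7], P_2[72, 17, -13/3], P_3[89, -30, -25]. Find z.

-21

The plane through P_1, P_2, P_3 has equation −(244/3)x + (3050/3)y − 2379z = 65209/3.
Substituting P_4: (-2379)z + (-84668/3) = 65209/3, so z = -21.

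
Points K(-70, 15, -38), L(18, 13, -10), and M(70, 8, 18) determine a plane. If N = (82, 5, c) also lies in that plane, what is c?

30

The plane through K, L, M has equation 84x − 1008y − 336z = -8232.
Substituting N: (-336)c + (1848) = -8232, so c = 30.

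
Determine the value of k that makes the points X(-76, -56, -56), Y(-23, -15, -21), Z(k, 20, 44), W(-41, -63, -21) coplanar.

60

Normal to plane XYW: n = (1680, -630, -1806); plane equation n·P = 8736.
Requiring n·Z = 8736: (1680)k + (-92064) = 8736.
So k = 60.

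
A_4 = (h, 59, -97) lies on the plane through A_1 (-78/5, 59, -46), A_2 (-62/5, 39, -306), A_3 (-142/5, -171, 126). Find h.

A normal to the plane is n = A_1A_2 × A_1A_3 = (-63240, 13888/5, -992).
A_4 lies in the plane iff n · A_1A_4 = 0.
This gives (-63240)h + (-935952) = 0, so h = -74/5.

-74/5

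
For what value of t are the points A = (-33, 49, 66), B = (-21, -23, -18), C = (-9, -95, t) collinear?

Direction AB = (12, -72, -84). From the x-coordinate of C, the parameter along the line is τ = (-9 − (-33))/12 = 2.
Then t = 66 + 2·(-84) = -102.

-102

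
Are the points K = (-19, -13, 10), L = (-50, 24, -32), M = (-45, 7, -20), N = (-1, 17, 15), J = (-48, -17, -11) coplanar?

No

The plane through K, L, M has normal n = KL × KM = (-270, 162, 342) and equation n·P = 6444.
Checking the remaining points: n·N = 8154, n·J = 6444.
Since n·N = 8154 ≠ 6444, N is off the plane and the points are not all coplanar.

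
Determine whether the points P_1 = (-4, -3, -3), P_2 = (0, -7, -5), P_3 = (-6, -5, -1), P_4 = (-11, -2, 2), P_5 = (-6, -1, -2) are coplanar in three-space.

The plane through P_1, P_2, P_3 has normal n = P_1P_2 × P_1P_3 = (-12, -4, -16) and equation n·P = 108.
Checking the remaining points: n·P_4 = 108, n·P_5 = 108.
All equal 108, so all 5 points lie in one plane.

Yes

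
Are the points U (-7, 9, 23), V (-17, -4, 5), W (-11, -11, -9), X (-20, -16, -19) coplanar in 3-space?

No

The four points are coplanar iff the 3×3 determinant with rows UV, UW, UX is zero.
Rows: (-10, -13, -18), (-4, -20, -32), (-13, -25, -42).
Expanding along the first row: (-10)(40) − (-13)(-248) + (-18)(-160) = -744.
Nonzero ⇒ not coplanar.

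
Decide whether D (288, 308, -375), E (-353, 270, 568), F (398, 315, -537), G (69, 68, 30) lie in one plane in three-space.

Yes

The four points are coplanar iff the 3×3 determinant with rows DE, DF, DG is zero.
Rows: (-641, -38, 943), (110, 7, -162), (-219, -240, 405).
Expanding along the first row: (-641)(-36045) − (-38)(9072) + (943)(-24867) = 0.
Zero determinant ⇒ coplanar.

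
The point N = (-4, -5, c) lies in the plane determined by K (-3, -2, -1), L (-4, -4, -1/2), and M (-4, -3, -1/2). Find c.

-1/2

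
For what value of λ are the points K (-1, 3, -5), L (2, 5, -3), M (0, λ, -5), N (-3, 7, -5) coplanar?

The points are coplanar iff KL · (KM × KN) = 0.
Expanding, this is linear in λ: (4)λ + (-4) = 0.
So λ = 1.

1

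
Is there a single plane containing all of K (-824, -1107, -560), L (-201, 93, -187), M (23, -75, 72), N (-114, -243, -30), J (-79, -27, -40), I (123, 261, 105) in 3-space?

No

The plane through K, L, M has normal n = KL × KM = (373464, -77805, -373464) and equation n·P = -12464361.
Checking the remaining points: n·N = -12464361, n·J = -12464361, n·I = -13584753.
Since n·I = -13584753 ≠ -12464361, I is off the plane and the points are not all coplanar.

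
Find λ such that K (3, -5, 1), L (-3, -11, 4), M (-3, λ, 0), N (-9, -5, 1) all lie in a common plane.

Normal to plane KLN: n = (0, -36, -72); plane equation n·P = 108.
Requiring n·M = 108: (-36)λ + (0) = 108.
So λ = -3.

-3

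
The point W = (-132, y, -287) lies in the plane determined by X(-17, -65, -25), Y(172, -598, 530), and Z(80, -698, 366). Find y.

3

A normal to the plane is n = XY × XZ = (142912, -20064, -67936).
W lies in the plane iff n · XW = 0.
This gives (-20064)y + (60192) = 0, so y = 3.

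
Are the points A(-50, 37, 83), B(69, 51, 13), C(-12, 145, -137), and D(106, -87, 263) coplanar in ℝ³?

Yes

A normal to the plane through A, B, C is n = AB × AC = (4480, 23520, 12320).
The plane has equation n·P = 1668800. For D: n·D = 1668800.
Equal, so D lies in the plane and all four are coplanar.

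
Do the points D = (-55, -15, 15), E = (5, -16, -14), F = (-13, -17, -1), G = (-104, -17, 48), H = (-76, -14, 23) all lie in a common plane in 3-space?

Yes

The plane through D, E, F has normal n = DE × DF = (-42, -258, -78) and equation n·P = 5010.
Checking the remaining points: n·G = 5010, n·H = 5010.
All equal 5010, so all 5 points lie in one plane.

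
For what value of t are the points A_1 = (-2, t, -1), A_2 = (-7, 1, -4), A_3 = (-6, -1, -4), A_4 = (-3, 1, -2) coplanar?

The points are coplanar iff A_1A_2 · (A_1A_3 × A_1A_4) = 0.
Expanding, this is linear in t: (2)t + (-6) = 0.
So t = 3.

3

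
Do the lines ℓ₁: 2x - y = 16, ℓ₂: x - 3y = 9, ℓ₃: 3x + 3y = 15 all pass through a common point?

No

Intersecting ℓ₁ and ℓ₂: solving the 2×2 system gives (x, y) = (39/5, -2/5).
Substitute into ℓ₃: (3)(39/5) + (3)(-2/5) = 111/5.
But ℓ₃ requires 15 ≠ 111/5, so the three lines have no common point.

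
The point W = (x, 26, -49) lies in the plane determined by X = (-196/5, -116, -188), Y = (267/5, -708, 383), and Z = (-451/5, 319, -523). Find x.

The plane through X, Y, Z has equation −50065x + 1900y + 10089z = -154584.
Substituting W: (-50065)x + (-444961) = -154584, so x = -29/5.

-29/5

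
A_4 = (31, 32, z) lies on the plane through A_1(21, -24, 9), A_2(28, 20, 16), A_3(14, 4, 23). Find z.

A normal to the plane is n = A_1A_2 × A_1A_3 = (420, -147, 504).
A_4 lies in the plane iff n · A_1A_4 = 0.
This gives (504)z + (-8568) = 0, so z = 17.

17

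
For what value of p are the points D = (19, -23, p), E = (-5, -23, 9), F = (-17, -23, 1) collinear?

25

Direction EF = (-12, 0, -8). From the x-coordinate of D, the parameter along the line is τ = (19 − (-5))/(-12) = -2.
Then p = 9 + (-2)·(-8) = 25.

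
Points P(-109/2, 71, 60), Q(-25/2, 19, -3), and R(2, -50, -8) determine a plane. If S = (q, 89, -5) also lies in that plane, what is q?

-47/2

Coplanarity requires PQ · (PR × PS) = 0.
PQ = (42, -52, -63), PR = (113/2, -121, -68); the triple product is linear in q with coefficient -4087 and constant term -192089/2.
Setting it to zero: q = -47/2.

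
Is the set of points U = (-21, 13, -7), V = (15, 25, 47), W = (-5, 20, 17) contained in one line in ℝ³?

No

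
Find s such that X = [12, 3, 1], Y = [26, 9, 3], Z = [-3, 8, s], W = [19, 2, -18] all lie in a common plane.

56

Normal to plane XYW: n = (-112, 280, -56); plane equation n·P = -560.
Requiring n·Z = -560: (-56)s + (2576) = -560.
So s = 56.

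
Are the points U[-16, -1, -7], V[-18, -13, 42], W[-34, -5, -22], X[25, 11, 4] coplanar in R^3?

The four points are coplanar iff the 3×3 determinant with rows UV, UW, UX is zero.
Rows: (-2, -12, 49), (-18, -4, -15), (41, 12, 11).
Expanding along the first row: (-2)(136) − (-12)(417) + (49)(-52) = 2184.
Nonzero ⇒ not coplanar.

No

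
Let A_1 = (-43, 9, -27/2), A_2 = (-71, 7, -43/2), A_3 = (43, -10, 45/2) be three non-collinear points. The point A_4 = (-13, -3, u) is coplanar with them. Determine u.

3/2

The plane through A_1, A_2, A_3 has equation −224x + 320y + 704z = 3008.
Substituting A_4: (704)u + (1952) = 3008, so u = 3/2.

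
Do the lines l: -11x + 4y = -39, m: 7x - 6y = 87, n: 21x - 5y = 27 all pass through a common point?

Yes

Intersecting l and m: solving the 2×2 system gives (x, y) = (-3, -18).
Substitute into n: (21)(-3) + (-5)(-18) = 27.
This equals 27, so (-3, -18) lies on all three lines and they are concurrent.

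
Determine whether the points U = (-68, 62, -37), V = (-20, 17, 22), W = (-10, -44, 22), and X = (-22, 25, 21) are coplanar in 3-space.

A normal to the plane through U, V, W is n = UV × UW = (3599, 590, -2478).
The plane has equation n·P = -116466. For X: n·X = -116466.
Equal, so X lies in the plane and all four are coplanar.

Yes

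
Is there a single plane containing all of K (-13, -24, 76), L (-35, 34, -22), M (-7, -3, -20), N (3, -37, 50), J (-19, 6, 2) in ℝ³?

The plane through K, L, M has normal n = KL × KM = (-3510, -2700, -810) and equation n·P = 48870.
Checking the remaining points: n·N = 48870, n·J = 48870.
All equal 48870, so all 5 points lie in one plane.

Yes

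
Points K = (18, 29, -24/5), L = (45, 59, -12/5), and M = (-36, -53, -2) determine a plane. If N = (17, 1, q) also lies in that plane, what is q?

22/5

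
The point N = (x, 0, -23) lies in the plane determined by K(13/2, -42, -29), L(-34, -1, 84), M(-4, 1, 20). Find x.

The plane through K, L, M has equation −2850x + 798y − 1311z = -14022.
Substituting N: (-2850)x + (30153) = -14022, so x = 31/2.

31/2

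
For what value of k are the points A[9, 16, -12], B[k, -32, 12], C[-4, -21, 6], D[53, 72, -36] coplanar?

Normal to plane ACD: n = (-120, 480, 900); plane equation n·P = -4200.
Requiring n·B = -4200: (-120)k + (-4560) = -4200.
So k = -3.

-3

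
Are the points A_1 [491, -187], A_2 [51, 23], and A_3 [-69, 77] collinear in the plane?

No

A_1A_2 = (-440, 210), A_1A_3 = (-560, 264).
det[A_1A_2; A_1A_3] = (-440)(264) − (210)(-560) = 1440.
The determinant is nonzero, so they are not collinear.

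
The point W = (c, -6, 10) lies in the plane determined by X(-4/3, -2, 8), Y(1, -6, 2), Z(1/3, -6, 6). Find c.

-1/3

A normal to the plane is n = XY × XZ = (-16, -16/3, -8/3).
W lies in the plane iff n · XW = 0.
This gives (-16)c + (-16/3) = 0, so c = -1/3.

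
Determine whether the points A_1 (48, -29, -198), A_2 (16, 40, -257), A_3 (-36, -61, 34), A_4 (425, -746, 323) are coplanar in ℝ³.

With A_1 as base: A_1A_2 = (-32, 69, -59), A_1A_3 = (-84, -32, 232), A_1A_4 = (377, -717, 521).
A_1A_3 × A_1A_4 = (149672, 131228, 72292).
A_1A_2 · (A_1A_3 × A_1A_4) = 0.
The scalar triple product vanishes, so the four points are coplanar.

Yes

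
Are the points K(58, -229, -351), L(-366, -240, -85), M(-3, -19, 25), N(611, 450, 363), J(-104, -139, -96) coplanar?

The plane through K, L, M has normal n = KL × KM = (-59996, 143198, -89711) and equation n·P = -4783549.
Checking the remaining points: n·N = -4783549, n·J = -5052682.
Since n·J = -5052682 ≠ -4783549, J is off the plane and the points are not all coplanar.

No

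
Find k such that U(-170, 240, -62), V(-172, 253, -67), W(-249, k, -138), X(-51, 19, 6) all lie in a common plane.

Normal to plane UVX: n = (-221, -459, -1105); plane equation n·P = -4080.
Requiring n·W = -4080: (-459)k + (207519) = -4080.
So k = 461.

461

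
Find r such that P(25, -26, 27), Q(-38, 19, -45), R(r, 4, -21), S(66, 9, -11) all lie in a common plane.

-17

Coplanarity ⇔ det[PQ; PR; PS] = 0.
Expanding, this is linear in r: (-810)r + (-13770) = 0.
So r = -17.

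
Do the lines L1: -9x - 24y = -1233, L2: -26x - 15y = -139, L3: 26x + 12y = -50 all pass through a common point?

Yes

The three lines meet at one point iff the augmented coefficient matrix [aᵢ bᵢ cᵢ] has rank < 3, i.e. its determinant vanishes.
Here the determinant is 0.
It vanishes, so the lines are concurrent at (-31, 63).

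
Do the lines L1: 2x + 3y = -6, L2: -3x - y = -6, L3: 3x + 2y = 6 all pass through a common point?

No

Lines aᵢx + bᵢy = cᵢ with pairwise distinct directions are concurrent exactly when det[aᵢ bᵢ cᵢ] = 0.
Here the determinant is 30.
Nonzero, so no common point exists.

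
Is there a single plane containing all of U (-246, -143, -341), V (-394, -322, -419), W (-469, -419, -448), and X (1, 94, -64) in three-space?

No

The four points are coplanar iff the 3×3 determinant with rows UV, UW, UX is zero.
Rows: (-148, -179, -78), (-223, -276, -107), (247, 237, 277).
Expanding along the first row: (-148)(-51093) − (-179)(-35342) + (-78)(15321) = 40508.
Nonzero ⇒ not coplanar.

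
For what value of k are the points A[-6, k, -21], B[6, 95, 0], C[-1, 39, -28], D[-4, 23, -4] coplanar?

5

Coplanarity ⇔ det[AB; AC; AD] = 0.
Expanding, this is linear in k: (-252)k + (1260) = 0.
So k = 5.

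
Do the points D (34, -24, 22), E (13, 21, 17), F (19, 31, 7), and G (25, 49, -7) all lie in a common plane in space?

With D as base: DE = (-21, 45, -5), DF = (-15, 55, -15), DG = (-9, 73, -29).
DF × DG = (-500, -300, -600).
DE · (DF × DG) = 0.
The scalar triple product vanishes, so the four points are coplanar.

Yes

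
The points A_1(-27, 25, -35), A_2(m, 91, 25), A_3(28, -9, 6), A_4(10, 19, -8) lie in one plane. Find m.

Normal to plane A_1A_3A_4: n = (-672, 32, 928); plane equation n·P = -13536.
Requiring n·A_2 = -13536: (-672)m + (26112) = -13536.
So m = 59.

59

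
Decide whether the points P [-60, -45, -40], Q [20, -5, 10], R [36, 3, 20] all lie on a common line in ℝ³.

Yes

PQ = (80, 40, 50), PR = (96, 48, 60).
PQ × PR = (0, 0, 0).
The cross product vanishes, so the three points are collinear.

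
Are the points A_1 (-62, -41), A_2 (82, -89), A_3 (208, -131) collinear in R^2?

Yes

A_1A_2 = (144, -48), A_1A_3 = (270, -90).
det[A_1A_2; A_1A_3] = (144)(-90) − (-48)(270) = 0.
The determinant is zero, so the points are collinear.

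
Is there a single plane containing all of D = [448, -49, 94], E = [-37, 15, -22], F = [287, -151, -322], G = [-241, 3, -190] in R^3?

Yes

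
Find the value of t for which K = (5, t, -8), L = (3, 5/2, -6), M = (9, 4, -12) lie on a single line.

Collinearity requires KL × KM = 0; each component is linear in t.
The x-component gives (6)t + (-18) = 0, so t = 3.
The remaining components then also vanish.

3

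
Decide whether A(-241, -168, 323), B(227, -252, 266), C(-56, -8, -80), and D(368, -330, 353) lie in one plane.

With A as base: AB = (468, -84, -57), AC = (185, 160, -403), AD = (609, -162, 30).
AC × AD = (-60486, -250977, -127410).
AB · (AC × AD) = 36990.
Since 36990 ≠ 0, the four points are not coplanar.

No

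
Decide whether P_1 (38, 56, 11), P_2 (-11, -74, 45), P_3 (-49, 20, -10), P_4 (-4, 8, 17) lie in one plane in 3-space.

A normal to the plane through P_1, P_2, P_3 is n = P_1P_2 × P_1P_3 = (3954, -3987, -9546).
The plane has equation n·P = -178026. For P_4: n·P_4 = -209994.
-209994 ≠ -178026, so P_4 is off the plane.

No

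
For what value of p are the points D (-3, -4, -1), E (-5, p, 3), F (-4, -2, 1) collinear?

0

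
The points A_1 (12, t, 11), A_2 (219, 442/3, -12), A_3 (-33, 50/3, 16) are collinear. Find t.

40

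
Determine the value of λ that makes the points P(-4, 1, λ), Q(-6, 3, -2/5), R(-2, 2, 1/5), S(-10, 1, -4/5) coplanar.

0

The points are coplanar iff PQ · (PR × PS) = 0.
Expanding, this is linear in λ: (12)λ + (0) = 0.
So λ = 0.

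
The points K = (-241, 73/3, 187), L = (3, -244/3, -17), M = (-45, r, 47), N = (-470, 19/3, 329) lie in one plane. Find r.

Coplanarity ⇔ det[KL; KM; KN] = 0.
Expanding, this is linear in r: (-12068)r + (-48272) = 0.
So r = -4.

-4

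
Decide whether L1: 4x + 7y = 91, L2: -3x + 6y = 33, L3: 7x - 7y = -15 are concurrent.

Intersecting L1 and L2: solving the 2×2 system gives (x, y) = (7, 9).
Substitute into L3: (7)(7) + (-7)(9) = -14.
But L3 requires -15 ≠ -14, so the three lines have no common point.

No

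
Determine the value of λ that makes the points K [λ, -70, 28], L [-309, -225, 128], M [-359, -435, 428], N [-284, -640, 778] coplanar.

-9

The points are coplanar iff KL · (KM × KN) = 0.
Expanding, this is linear in λ: (12000)λ + (108000) = 0.
So λ = -9.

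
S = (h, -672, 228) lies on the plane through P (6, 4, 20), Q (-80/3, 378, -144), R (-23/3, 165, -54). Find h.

226/3

A normal to the plane is n = PQ × PR = (-1272, -176, -148).
S lies in the plane iff n · PS = 0.
This gives (-1272)h + (95824) = 0, so h = 226/3.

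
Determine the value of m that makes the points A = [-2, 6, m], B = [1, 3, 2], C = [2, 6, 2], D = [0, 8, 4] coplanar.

5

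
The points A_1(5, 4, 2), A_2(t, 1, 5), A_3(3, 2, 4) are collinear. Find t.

2

Direction A_1A_3 = (-2, -2, 2). From the y-coordinate of A_2, the parameter along the line is τ = (1 − 4)/(-2) = 3/2.
Then t = 5 + 3/2·(-2) = 2.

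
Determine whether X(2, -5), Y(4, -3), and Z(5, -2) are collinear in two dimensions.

XY = (2, 2), XZ = (3, 3).
Twice the signed area of △XYZ is (2)(3) − (2)(3) = 0.
The triangle is degenerate (zero area), so the points are collinear.

Yes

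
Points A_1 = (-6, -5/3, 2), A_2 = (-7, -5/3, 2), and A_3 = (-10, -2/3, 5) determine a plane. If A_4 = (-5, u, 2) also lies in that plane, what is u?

Coplanarity requires A_1A_2 · (A_1A_3 × A_1A_4) = 0.
A_1A_2 = (-1, 0, 0), A_1A_3 = (-4, 1, 3); the triple product is linear in u with coefficient 3 and constant term 5.
Setting it to zero: u = -5/3.

-5/3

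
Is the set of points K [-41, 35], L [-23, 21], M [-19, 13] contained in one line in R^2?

No

KL = (18, -14), KM = (22, -22).
If collinear, KM would be a scalar multiple of KL. But (18)·(-22) ≠ (-14)·(22) (difference -88), so they are not parallel; the points are not collinear.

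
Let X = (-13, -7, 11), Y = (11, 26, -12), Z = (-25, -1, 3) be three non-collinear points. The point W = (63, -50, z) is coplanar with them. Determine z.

66

A normal to the plane is n = XY × XZ = (-126, 468, 540).
W lies in the plane iff n · XW = 0.
This gives (540)z + (-35640) = 0, so z = 66.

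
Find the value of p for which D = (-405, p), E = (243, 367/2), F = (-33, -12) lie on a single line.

-551/2

Collinearity: (D − E) must be parallel to (F − E) = (-276, -391/2).
Cross-multiplying the components: (p − 367/2)·(-276) = (-648)·(-391/2).
Solving gives p = -551/2.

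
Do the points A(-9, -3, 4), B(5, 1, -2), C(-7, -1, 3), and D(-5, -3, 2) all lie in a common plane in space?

A normal to the plane through A, B, C is n = AB × AC = (8, 2, 20).
The plane has equation n·P = 2. For D: n·D = -6.
-6 ≠ 2, so D is off the plane.

No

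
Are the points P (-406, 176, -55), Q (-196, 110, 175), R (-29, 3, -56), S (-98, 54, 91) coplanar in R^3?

Yes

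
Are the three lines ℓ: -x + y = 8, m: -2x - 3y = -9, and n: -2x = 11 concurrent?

No

Intersecting ℓ and m: solving the 2×2 system gives (x, y) = (-3, 5).
Substitute into n: (-2)(-3) + (0)(5) = 6.
But n requires 11 ≠ 6, so the three lines have no common point.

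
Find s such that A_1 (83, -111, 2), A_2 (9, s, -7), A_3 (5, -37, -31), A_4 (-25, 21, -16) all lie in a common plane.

-17

Normal to plane A_1A_3A_4: n = (3024, 2160, -2304); plane equation n·P = 6624.
Requiring n·A_2 = 6624: (2160)s + (43344) = 6624.
So s = -17.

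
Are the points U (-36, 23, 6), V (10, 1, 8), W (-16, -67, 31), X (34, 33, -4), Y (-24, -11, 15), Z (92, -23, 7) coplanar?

The plane through U, V, W has normal n = UV × UW = (-370, -1110, -3700) and equation n·P = -34410.
Checking the remaining points: n·X = -34410, n·Y = -34410, n·Z = -34410.
All equal -34410, so all 6 points lie in one plane.

Yes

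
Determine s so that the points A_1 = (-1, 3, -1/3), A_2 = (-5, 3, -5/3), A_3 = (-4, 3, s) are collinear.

Direction A_1A_2 = (-4, 0, -4/3). From the x-coordinate of A_3, the parameter along the line is τ = (-4 − (-1))/(-4) = 3/4.
Then s = (-1/3) + 3/4·(-4/3) = -4/3.

-4/3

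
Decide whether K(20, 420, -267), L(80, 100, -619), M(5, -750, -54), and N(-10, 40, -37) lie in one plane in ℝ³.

Yes

The four points are coplanar iff the 3×3 determinant with rows KL, KM, KN is zero.
Rows: (60, -320, -352), (-15, -1170, 213), (-30, -380, 230).
Expanding along the first row: (60)(-188160) − (-320)(2940) + (-352)(-29400) = 0.
Zero determinant ⇒ coplanar.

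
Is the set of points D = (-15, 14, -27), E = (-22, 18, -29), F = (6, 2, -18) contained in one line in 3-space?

No

DE = (-7, 4, -2), DF = (21, -12, 9).
Comparing components 2 and 3: (4)(9) − (-2)(-12) = 12 ≠ 0, so DE and DF are not parallel and the points are not collinear.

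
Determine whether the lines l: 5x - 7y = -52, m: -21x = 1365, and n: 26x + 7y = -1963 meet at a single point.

The three lines meet at one point iff the augmented coefficient matrix [aᵢ bᵢ cᵢ] has rank < 3, i.e. its determinant vanishes.
Here the determinant is 0.
It vanishes, so the lines are concurrent at (-65, -39).

Yes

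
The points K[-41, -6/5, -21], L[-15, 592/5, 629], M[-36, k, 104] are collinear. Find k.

109/5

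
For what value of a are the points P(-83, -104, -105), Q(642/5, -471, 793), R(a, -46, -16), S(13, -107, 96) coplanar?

-4

The points are coplanar iff PQ · (PR × PS) = 0.
Expanding, this is linear in a: (71073)a + (284292) = 0.
So a = -4.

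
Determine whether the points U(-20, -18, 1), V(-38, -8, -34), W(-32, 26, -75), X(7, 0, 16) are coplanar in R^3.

With U as base: UV = (-18, 10, -35), UW = (-12, 44, -76), UX = (27, 18, 15).
UW × UX = (2028, -1872, -1404).
UV · (UW × UX) = -6084.
Since -6084 ≠ 0, the four points are not coplanar.

No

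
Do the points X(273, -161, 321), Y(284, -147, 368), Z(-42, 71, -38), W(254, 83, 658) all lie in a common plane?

Yes

With X as base: XY = (11, 14, 47), XZ = (-315, 232, -359), XW = (-19, 244, 337).
XZ × XW = (165780, 112976, -72452).
XY · (XZ × XW) = 0.
The scalar triple product vanishes, so the four points are coplanar.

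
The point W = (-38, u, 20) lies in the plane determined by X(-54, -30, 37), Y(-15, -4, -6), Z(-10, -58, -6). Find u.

-26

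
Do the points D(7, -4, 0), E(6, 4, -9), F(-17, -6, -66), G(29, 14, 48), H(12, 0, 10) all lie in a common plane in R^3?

No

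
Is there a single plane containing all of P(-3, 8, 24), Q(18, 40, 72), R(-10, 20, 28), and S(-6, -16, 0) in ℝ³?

A normal to the plane through P, Q, R is n = PQ × PR = (-448, -420, 476).
The plane has equation n·X = 9408. For S: n·S = 9408.
Equal, so S lies in the plane and all four are coplanar.

Yes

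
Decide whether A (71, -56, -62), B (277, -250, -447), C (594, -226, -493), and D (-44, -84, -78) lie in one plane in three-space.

Yes

A normal to the plane through A, B, C is n = AB × AC = (18164, -112569, 66442).
The plane has equation n·P = 3474104. For D: n·D = 3474104.
Equal, so D lies in the plane and all four are coplanar.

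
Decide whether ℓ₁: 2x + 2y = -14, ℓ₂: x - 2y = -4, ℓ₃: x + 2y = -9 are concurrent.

No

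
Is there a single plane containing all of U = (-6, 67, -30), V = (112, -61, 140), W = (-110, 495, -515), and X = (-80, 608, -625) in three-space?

No

The four points are coplanar iff the 3×3 determinant with rows UV, UW, UX is zero.
Rows: (118, -128, 170), (-104, 428, -485), (-74, 541, -595).
Expanding along the first row: (118)(7725) − (-128)(25990) + (170)(-24592) = 57630.
Nonzero ⇒ not coplanar.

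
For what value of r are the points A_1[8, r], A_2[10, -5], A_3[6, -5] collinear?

The three points are collinear iff det[A_1A_2; A_1A_3] = 0.
This determinant is linear in r: (-4)r + (-20) = 0, so r = -5.

-5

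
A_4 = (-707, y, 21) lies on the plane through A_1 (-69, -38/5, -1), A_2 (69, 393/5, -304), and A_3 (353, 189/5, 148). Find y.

-632/5

Coplanarity requires A_1A_2 · (A_1A_3 × A_1A_4) = 0.
A_1A_2 = (138, 431/5, -303), A_1A_3 = (422, 227/5, 149); the triple product is linear in y with coefficient -148428 and constant term -93806496/5.
Setting it to zero: y = -632/5.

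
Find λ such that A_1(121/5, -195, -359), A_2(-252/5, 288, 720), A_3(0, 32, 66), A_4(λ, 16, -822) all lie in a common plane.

Normal to plane A_1A_2A_3: n = (-39658, 27966/5, -26228/5); plane equation n·P = -836136/5.
Requiring n·A_4 = -836136/5: (-39658)λ + (22006872/5) = -836136/5.
So λ = 576/5.

576/5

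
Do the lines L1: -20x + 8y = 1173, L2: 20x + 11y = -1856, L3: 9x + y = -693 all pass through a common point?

No

Intersecting L1 and L2: solving the 2×2 system gives (x, y) = (-27751/380, -683/19).
Substitute into L3: (9)(-27751/380) + (1)(-683/19) = -263419/380.
But L3 requires -693 ≠ -263419/380, so the three lines have no common point.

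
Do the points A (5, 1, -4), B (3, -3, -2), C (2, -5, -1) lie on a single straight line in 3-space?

Yes

AB = (-2, -4, 2), AC = (-3, -6, 3).
AB × AC = (0, 0, 0).
The cross product vanishes, so the three points are collinear.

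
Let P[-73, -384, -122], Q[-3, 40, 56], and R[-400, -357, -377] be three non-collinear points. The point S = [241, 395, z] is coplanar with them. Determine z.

Coplanarity requires PQ · (PR × PS) = 0.
PQ = (70, 424, 178), PR = (-327, 27, -255); the triple product is linear in z with coefficient 140538 and constant term -49750452.
Setting it to zero: z = 354.

354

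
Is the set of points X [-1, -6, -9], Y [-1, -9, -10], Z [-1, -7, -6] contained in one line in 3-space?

XY = (0, -3, -1), XZ = (0, -1, 3).
Comparing components 2 and 3: (-3)(3) − (-1)(-1) = -10 ≠ 0, so XY and XZ are not parallel and the points are not collinear.

No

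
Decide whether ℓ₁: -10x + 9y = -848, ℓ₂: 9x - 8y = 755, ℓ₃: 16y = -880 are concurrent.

No

The three lines meet at one point iff the augmented coefficient matrix [aᵢ bᵢ cᵢ] has rank < 3, i.e. its determinant vanishes.
Here the determinant is -432.
Nonzero, so no common point exists.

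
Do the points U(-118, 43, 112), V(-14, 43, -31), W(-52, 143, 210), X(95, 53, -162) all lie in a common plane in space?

Yes

With U as base: UV = (104, 0, -143), UW = (66, 100, 98), UX = (213, 10, -274).
UW × UX = (-28380, 38958, -20640).
UV · (UW × UX) = 0.
The scalar triple product vanishes, so the four points are coplanar.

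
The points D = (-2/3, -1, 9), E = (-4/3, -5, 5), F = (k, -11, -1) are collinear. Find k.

-7/3

Direction DE = (-2/3, -4, -4). From the y-coordinate of F, the parameter along the line is τ = (-11 − (-1))/(-4) = 5/2.
Then k = (-2/3) + 5/2·(-2/3) = -7/3.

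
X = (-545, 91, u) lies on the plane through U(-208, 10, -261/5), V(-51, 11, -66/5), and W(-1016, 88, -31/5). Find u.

A normal to the plane is n = UV × UW = (-2996, -38734, 13054).
X lies in the plane iff n · UX = 0.
This gives (13054)u + (-7231916/5) = 0, so u = 554/5.

554/5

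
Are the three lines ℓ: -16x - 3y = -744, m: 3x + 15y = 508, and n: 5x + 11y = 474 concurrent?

No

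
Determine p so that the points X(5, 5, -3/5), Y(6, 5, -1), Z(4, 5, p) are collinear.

-1/5

Direction XY = (1, 0, -2/5). From the x-coordinate of Z, the parameter along the line is τ = (4 − 5)/1 = -1.
Then p = (-3/5) + (-1)·(-2/5) = -1/5.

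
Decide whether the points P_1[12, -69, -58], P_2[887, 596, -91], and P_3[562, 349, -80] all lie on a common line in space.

No

P_1P_2 = (875, 665, -33), P_1P_3 = (550, 418, -22).
Comparing components 2 and 3: (665)(-22) − (-33)(418) = -836 ≠ 0, so P_1P_2 and P_1P_3 are not parallel and the points are not collinear.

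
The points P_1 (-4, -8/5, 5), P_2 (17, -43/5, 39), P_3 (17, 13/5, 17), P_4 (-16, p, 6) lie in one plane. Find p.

-8

Coplanarity ⇔ det[P_1P_2; P_1P_3; P_1P_4] = 0.
Expanding, this is linear in p: (462)p + (3696) = 0.
So p = -8.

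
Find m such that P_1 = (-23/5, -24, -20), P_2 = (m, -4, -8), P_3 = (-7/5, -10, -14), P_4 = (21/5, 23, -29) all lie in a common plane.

1/5

Normal to plane P_1P_3P_4: n = (-408, 408/5, 136/5); plane equation n·P = -3128/5.
Requiring n·P_2 = -3128/5: (-408)m + (-544) = -3128/5.
So m = 1/5.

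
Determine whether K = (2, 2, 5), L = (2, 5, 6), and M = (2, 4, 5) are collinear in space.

KL = (0, 3, 1), KM = (0, 2, 0).
KL × KM = (-2, 0, 0).
The cross product is nonzero, so the points do not lie on one line.

No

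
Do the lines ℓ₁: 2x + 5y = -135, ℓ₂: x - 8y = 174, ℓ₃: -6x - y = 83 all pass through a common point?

Yes

Intersecting ℓ₁ and ℓ₂: solving the 2×2 system gives (x, y) = (-10, -23).
Substitute into ℓ₃: (-6)(-10) + (-1)(-23) = 83.
This equals 83, so (-10, -23) lies on all three lines and they are concurrent.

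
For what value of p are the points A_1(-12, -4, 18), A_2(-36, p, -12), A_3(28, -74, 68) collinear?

38

Collinearity requires A_1A_2 × A_1A_3 = 0; each component is linear in p.
The x-component gives (50)p + (-1900) = 0, so p = 38.
The remaining components then also vanish.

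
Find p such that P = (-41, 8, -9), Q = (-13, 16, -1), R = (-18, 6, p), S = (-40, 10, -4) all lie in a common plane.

Coplanarity ⇔ det[PQ; PR; PS] = 0.
Expanding, this is linear in p: (-48)p + (-1248) = 0.
So p = -26.

-26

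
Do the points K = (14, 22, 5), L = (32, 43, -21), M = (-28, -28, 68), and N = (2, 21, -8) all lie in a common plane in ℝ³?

A normal to the plane through K, L, M is n = KL × KM = (23, -42, -18).
The plane has equation n·P = -692. For N: n·N = -692.
Equal, so N lies in the plane and all four are coplanar.

Yes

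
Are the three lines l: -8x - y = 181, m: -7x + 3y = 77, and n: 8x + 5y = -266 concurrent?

No

Intersecting l and m: solving the 2×2 system gives (x, y) = (-20, -21).
Substitute into n: (8)(-20) + (5)(-21) = -265.
But n requires -266 ≠ -265, so the three lines have no common point.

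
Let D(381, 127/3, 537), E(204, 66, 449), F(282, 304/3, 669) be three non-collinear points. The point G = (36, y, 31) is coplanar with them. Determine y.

A normal to the plane is n = DE × DF = (8316, 32076, -8100).
G lies in the plane iff n · DG = 0.
This gives (32076)y + (-128304) = 0, so y = 4.

4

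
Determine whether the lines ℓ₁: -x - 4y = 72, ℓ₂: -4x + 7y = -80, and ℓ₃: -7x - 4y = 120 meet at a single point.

Intersecting ℓ₁ and ℓ₂: solving the 2×2 system gives (x, y) = (-8, -16).
Substitute into ℓ₃: (-7)(-8) + (-4)(-16) = 120.
This equals 120, so (-8, -16) lies on all three lines and they are concurrent.

Yes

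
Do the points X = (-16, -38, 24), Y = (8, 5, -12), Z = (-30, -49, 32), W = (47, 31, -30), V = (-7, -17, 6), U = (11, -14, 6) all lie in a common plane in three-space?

Yes

The plane through X, Y, Z has normal n = XY × XZ = (-52, 312, 338) and equation n·P = -2912.
Checking the remaining points: n·W = -2912, n·V = -2912, n·U = -2912.
All equal -2912, so all 6 points lie in one plane.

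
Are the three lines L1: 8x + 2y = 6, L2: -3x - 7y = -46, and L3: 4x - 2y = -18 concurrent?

Yes

Lines aᵢx + bᵢy = cᵢ with pairwise distinct directions are concurrent exactly when det[aᵢ bᵢ cᵢ] = 0.
Here the determinant is 0.
It vanishes, so the lines are concurrent at (-1, 7).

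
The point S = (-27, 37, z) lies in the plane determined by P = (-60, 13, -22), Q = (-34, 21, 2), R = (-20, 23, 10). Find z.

38

Coplanarity requires PQ · (PR × PS) = 0.
PQ = (26, 8, 24), PR = (40, 10, 32); the triple product is linear in z with coefficient -60 and constant term 2280.
Setting it to zero: z = 38.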